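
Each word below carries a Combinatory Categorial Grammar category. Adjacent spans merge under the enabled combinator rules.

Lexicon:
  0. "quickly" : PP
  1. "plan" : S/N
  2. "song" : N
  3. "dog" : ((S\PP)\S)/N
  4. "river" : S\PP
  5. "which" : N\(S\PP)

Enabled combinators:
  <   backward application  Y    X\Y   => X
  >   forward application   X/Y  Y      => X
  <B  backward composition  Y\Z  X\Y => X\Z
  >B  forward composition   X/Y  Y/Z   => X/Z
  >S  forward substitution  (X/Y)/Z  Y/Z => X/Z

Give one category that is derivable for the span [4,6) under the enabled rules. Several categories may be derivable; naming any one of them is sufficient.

[0,6] S   <
  [0,1] "quickly" : PP
  [1,6] S\PP   <
    [1,3] S   >
      [1,2] "plan" : S/N
      [2,3] "song" : N
    [3,6] (S\PP)\S   >
      [3,4] "dog" : ((S\PP)\S)/N
      [4,6] N   <
        [4,5] "river" : S\PP
        [5,6] "which" : N\(S\PP)

N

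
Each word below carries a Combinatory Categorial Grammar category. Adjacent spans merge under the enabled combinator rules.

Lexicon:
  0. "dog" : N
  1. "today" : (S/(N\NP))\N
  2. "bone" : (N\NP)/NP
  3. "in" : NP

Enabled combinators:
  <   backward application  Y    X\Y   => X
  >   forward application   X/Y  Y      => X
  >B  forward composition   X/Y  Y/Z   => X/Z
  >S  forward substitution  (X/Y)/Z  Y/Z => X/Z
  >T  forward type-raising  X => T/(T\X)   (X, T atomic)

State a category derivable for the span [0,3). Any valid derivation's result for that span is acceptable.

S/NP

[0,4] S   >
  [0,3] S/NP   >B
    [0,2] S/(N\NP)   <
      [0,1] "dog" : N
      [1,2] "today" : (S/(N\NP))\N
    [2,3] "bone" : (N\NP)/NP
  [3,4] "in" : NP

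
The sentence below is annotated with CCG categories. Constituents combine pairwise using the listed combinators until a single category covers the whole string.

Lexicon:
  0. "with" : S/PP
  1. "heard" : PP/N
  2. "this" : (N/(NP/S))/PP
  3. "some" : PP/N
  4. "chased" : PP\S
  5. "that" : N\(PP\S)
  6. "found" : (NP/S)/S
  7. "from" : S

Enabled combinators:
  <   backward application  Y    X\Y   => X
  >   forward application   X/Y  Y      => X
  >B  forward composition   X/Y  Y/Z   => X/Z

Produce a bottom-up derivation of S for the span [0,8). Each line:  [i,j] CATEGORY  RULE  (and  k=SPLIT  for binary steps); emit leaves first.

[0,1] S/PP  lex  "with"
[1,2] PP/N  lex  "heard"
[0,2] S/N  >B  k=1
[2,3] (N/(NP/S))/PP  lex  "this"
[3,4] PP/N  lex  "some"
[4,5] PP\S  lex  "chased"
[5,6] N\(PP\S)  lex  "that"
[4,6] N  <  k=5
[3,6] PP  >  k=4
[2,6] N/(NP/S)  >  k=3
[6,7] (NP/S)/S  lex  "found"
[7,8] S  lex  "from"
[6,8] NP/S  >  k=7
[2,8] N  >  k=6
[0,8] S  >  k=2

[0,8] S   >
  [0,2] S/N   >B
    [0,1] "with" : S/PP
    [1,2] "heard" : PP/N
  [2,8] N   >
    [2,6] N/(NP/S)   >
      [2,3] "this" : (N/(NP/S))/PP
      [3,6] PP   >
        [3,4] "some" : PP/N
        [4,6] N   <
          [4,5] "chased" : PP\S
          [5,6] "that" : N\(PP\S)
    [6,8] NP/S   >
      [6,7] "found" : (NP/S)/S
      [7,8] "from" : S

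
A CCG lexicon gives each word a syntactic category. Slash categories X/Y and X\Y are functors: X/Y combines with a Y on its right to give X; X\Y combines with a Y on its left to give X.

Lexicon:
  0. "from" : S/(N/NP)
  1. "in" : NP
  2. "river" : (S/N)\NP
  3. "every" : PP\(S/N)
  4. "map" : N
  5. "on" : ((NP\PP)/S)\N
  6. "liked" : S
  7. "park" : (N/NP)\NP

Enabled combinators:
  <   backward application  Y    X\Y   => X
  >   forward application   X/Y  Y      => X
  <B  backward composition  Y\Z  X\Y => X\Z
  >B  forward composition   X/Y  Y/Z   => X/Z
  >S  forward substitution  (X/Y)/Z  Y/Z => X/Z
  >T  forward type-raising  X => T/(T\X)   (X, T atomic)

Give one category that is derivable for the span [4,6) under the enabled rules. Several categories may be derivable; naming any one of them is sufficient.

(NP\PP)/S

[0,8] S   >
  [0,1] "from" : S/(N/NP)
  [1,8] N/NP   <
    [1,7] NP   <
      [1,4] PP   >
        [1,2] PP/(PP\NP)   >T
          [1,2] "in" : NP
        [2,4] PP\NP   <B
          [2,3] "river" : (S/N)\NP
          [3,4] "every" : PP\(S/N)
      [4,7] NP\PP   >
        [4,6] (NP\PP)/S   <
          [4,5] "map" : N
          [5,6] "on" : ((NP\PP)/S)\N
        [6,7] "liked" : S
    [7,8] "park" : (N/NP)\NP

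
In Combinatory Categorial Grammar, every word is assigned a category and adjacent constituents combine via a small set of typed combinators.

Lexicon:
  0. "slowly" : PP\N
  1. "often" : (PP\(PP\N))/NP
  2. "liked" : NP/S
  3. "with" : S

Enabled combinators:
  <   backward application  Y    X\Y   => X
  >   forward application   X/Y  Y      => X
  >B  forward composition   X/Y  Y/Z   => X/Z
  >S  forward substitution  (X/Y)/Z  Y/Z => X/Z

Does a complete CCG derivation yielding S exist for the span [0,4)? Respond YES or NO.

NO

PP\N (PP\(PP\N))/NP NP/S S
CKY chart[0,4] = {PP}; S ∉ chart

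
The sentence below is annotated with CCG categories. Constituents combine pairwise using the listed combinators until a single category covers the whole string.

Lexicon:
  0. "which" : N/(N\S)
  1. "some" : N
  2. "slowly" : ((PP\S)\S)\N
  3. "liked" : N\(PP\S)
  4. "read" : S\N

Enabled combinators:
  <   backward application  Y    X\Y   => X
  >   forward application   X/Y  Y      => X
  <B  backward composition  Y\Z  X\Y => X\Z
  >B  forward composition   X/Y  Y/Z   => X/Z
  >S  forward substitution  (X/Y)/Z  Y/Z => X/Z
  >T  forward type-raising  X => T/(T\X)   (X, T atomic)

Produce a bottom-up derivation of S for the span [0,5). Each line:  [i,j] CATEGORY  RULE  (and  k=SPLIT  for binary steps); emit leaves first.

[0,5] S   <
  [0,4] N   >
    [0,1] "which" : N/(N\S)
    [1,4] N\S   <B
      [1,3] (PP\S)\S   <
        [1,2] "some" : N
        [2,3] "slowly" : ((PP\S)\S)\N
      [3,4] "liked" : N\(PP\S)
  [4,5] "read" : S\N

[0,1] N/(N\S)  lex  "which"
[1,2] N  lex  "some"
[2,3] ((PP\S)\S)\N  lex  "slowly"
[1,3] (PP\S)\S  <  k=2
[3,4] N\(PP\S)  lex  "liked"
[1,4] N\S  <B  k=3
[0,4] N  >  k=1
[4,5] S\N  lex  "read"
[0,5] S  <  k=4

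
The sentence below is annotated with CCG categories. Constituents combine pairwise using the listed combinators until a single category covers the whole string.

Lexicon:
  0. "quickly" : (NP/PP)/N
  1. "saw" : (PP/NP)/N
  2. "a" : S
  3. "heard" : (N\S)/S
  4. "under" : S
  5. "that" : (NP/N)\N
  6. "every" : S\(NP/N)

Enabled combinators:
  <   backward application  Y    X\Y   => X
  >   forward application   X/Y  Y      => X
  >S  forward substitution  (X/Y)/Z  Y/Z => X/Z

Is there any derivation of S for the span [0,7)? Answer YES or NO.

[0,7] S   <
  [0,6] NP/N   >S
    [0,1] "quickly" : (NP/PP)/N
    [1,6] PP/N   >S
      [1,2] "saw" : (PP/NP)/N
      [2,6] NP/N   <
        [2,5] N   <
          [2,3] "a" : S
          [3,5] N\S   >
            [3,4] "heard" : (N\S)/S
            [4,5] "under" : S
        [5,6] "that" : (NP/N)\N
  [6,7] "every" : S\(NP/N)

YES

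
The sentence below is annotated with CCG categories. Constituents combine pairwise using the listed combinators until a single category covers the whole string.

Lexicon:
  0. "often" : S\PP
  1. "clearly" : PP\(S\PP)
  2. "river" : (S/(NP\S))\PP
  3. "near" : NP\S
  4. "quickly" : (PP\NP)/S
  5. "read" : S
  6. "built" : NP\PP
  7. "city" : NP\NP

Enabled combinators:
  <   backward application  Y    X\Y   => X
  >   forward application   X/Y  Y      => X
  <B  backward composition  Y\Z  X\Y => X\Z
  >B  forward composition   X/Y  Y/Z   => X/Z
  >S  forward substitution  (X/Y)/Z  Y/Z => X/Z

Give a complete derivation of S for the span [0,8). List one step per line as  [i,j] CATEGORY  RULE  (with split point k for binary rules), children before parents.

[0,1] S\PP  lex  "often"
[1,2] PP\(S\PP)  lex  "clearly"
[0,2] PP  <  k=1
[2,3] (S/(NP\S))\PP  lex  "river"
[0,3] S/(NP\S)  <  k=2
[3,4] NP\S  lex  "near"
[4,5] (PP\NP)/S  lex  "quickly"
[5,6] S  lex  "read"
[4,6] PP\NP  >  k=5
[6,7] NP\PP  lex  "built"
[4,7] NP\NP  <B  k=6
[7,8] NP\NP  lex  "city"
[4,8] NP\NP  <B  k=7
[3,8] NP\S  <B  k=4
[0,8] S  >  k=3

[0,8] S   >
  [0,3] S/(NP\S)   <
    [0,2] PP   <
      [0,1] "often" : S\PP
      [1,2] "clearly" : PP\(S\PP)
    [2,3] "river" : (S/(NP\S))\PP
  [3,8] NP\S   <B
    [3,4] "near" : NP\S
    [4,8] NP\NP   <B
      [4,7] NP\NP   <B
        [4,6] PP\NP   >
          [4,5] "quickly" : (PP\NP)/S
          [5,6] "read" : S
        [6,7] "built" : NP\PP
      [7,8] "city" : NP\NP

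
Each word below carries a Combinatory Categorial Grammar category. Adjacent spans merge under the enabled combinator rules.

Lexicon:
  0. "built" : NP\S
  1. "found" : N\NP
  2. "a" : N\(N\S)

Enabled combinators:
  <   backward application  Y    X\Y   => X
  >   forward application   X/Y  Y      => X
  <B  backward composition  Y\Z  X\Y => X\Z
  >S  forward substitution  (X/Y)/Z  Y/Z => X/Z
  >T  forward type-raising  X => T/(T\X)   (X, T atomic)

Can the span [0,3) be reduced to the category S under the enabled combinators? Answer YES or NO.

NO

NP\S N\NP N\(N\S)
CKY chart[0,3] = {N, N/(N\N), NP/(NP\N), PP/(PP\N), S/(S\N)}; S ∉ chart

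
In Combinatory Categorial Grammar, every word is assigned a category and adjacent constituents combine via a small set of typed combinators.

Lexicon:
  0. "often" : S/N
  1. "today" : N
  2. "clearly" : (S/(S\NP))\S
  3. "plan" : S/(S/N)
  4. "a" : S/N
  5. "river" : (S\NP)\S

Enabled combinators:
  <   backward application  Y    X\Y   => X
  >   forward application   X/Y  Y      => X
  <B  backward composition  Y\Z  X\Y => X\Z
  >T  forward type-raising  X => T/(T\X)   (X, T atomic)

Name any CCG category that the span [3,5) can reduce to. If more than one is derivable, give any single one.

S

[0,6] S   >
  [0,3] S/(S\NP)   <
    [0,2] S   >
      [0,1] "often" : S/N
      [1,2] "today" : N
    [2,3] "clearly" : (S/(S\NP))\S
  [3,6] S\NP   <
    [3,5] S   >
      [3,4] "plan" : S/(S/N)
      [4,5] "a" : S/N
    [5,6] "river" : (S\NP)\S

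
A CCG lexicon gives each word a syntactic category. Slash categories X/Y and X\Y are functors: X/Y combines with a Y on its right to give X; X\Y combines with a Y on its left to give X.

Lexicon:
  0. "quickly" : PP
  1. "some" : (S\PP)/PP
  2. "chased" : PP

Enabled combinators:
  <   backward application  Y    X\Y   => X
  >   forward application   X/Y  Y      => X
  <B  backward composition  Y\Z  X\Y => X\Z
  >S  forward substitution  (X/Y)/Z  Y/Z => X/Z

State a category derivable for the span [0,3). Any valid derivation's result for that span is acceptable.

[0,3] S   <
  [0,1] "quickly" : PP
  [1,3] S\PP   >
    [1,2] "some" : (S\PP)/PP
    [2,3] "chased" : PP

S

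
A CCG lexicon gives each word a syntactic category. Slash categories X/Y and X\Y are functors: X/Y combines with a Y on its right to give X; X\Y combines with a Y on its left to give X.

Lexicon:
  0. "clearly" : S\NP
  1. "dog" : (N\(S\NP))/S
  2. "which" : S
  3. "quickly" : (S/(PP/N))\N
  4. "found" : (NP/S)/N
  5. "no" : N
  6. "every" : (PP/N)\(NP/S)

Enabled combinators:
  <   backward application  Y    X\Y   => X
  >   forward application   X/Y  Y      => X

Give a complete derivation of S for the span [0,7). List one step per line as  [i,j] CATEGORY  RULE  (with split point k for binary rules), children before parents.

[0,7] S   >
  [0,4] S/(PP/N)   <
    [0,3] N   <
      [0,1] "clearly" : S\NP
      [1,3] N\(S\NP)   >
        [1,2] "dog" : (N\(S\NP))/S
        [2,3] "which" : S
    [3,4] "quickly" : (S/(PP/N))\N
  [4,7] PP/N   <
    [4,6] NP/S   >
      [4,5] "found" : (NP/S)/N
      [5,6] "no" : N
    [6,7] "every" : (PP/N)\(NP/S)

[0,1] S\NP  lex  "clearly"
[1,2] (N\(S\NP))/S  lex  "dog"
[2,3] S  lex  "which"
[1,3] N\(S\NP)  >  k=2
[0,3] N  <  k=1
[3,4] (S/(PP/N))\N  lex  "quickly"
[0,4] S/(PP/N)  <  k=3
[4,5] (NP/S)/N  lex  "found"
[5,6] N  lex  "no"
[4,6] NP/S  >  k=5
[6,7] (PP/N)\(NP/S)  lex  "every"
[4,7] PP/N  <  k=6
[0,7] S  >  k=4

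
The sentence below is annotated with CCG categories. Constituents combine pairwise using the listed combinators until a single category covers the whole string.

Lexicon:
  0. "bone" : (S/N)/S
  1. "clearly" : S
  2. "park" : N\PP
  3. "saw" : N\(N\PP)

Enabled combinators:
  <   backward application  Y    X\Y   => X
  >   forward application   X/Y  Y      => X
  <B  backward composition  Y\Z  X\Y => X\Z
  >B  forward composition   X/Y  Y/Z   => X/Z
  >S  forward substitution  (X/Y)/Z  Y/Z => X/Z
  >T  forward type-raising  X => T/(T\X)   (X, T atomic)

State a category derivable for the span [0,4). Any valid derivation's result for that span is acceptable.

S

[0,4] S   >
  [0,2] S/N   >
    [0,1] "bone" : (S/N)/S
    [1,2] "clearly" : S
  [2,4] N   <
    [2,3] "park" : N\PP
    [3,4] "saw" : N\(N\PP)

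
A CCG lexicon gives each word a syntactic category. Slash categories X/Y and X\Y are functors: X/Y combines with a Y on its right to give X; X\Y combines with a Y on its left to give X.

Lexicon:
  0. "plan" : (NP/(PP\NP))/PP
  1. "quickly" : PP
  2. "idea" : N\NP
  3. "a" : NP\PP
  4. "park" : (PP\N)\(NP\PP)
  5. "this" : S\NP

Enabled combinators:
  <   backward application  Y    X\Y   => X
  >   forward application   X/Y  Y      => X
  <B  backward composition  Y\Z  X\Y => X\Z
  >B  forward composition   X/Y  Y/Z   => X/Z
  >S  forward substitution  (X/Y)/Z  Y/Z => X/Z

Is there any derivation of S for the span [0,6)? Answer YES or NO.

YES

[0,6] S   <
  [0,5] NP   >
    [0,2] NP/(PP\NP)   >
      [0,1] "plan" : (NP/(PP\NP))/PP
      [1,2] "quickly" : PP
    [2,5] PP\NP   <B
      [2,3] "idea" : N\NP
      [3,5] PP\N   <
        [3,4] "a" : NP\PP
        [4,5] "park" : (PP\N)\(NP\PP)
  [5,6] "this" : S\NP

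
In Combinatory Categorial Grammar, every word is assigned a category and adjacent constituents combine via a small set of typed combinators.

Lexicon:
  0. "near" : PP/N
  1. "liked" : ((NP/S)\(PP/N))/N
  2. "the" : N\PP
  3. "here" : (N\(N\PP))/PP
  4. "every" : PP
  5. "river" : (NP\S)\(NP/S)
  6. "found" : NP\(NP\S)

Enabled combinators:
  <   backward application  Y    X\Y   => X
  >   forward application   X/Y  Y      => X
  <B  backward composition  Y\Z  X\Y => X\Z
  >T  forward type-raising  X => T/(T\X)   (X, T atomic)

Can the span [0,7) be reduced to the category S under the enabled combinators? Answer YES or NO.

PP/N ((NP/S)\(PP/N))/N N\PP (N\(N\PP))/PP PP (NP\S)\(NP/S) NP\(NP\S)
CKY chart[0,7] = {N/(N\NP), NP, NP/(NP\NP), PP/(PP\NP), S/(S\NP)}; S ∉ chart

NO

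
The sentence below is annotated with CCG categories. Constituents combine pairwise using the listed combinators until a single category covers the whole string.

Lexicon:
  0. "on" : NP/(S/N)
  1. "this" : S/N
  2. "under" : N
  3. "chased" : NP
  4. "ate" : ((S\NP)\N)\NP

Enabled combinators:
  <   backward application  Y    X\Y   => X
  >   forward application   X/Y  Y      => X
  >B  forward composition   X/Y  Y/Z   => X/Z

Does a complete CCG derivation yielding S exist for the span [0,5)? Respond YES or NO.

YES

[0,5] S   <
  [0,2] NP   >
    [0,1] "on" : NP/(S/N)
    [1,2] "this" : S/N
  [2,5] S\NP   <
    [2,3] "under" : N
    [3,5] (S\NP)\N   <
      [3,4] "chased" : NP
      [4,5] "ate" : ((S\NP)\N)\NP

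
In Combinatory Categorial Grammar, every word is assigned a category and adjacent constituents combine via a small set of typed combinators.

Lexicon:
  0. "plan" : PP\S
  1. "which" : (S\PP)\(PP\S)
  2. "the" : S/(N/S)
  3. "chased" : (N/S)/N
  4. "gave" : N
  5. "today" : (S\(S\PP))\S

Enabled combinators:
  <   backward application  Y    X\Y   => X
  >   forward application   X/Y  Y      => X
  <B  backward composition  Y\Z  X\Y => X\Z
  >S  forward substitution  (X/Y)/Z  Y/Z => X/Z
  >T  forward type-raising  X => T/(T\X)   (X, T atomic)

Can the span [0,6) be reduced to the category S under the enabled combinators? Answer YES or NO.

YES

[0,6] S   <
  [0,2] S\PP   <
    [0,1] "plan" : PP\S
    [1,2] "which" : (S\PP)\(PP\S)
  [2,6] S\(S\PP)   <
    [2,5] S   >
      [2,3] "the" : S/(N/S)
      [3,5] N/S   >
        [3,4] "chased" : (N/S)/N
        [4,5] "gave" : N
    [5,6] "today" : (S\(S\PP))\S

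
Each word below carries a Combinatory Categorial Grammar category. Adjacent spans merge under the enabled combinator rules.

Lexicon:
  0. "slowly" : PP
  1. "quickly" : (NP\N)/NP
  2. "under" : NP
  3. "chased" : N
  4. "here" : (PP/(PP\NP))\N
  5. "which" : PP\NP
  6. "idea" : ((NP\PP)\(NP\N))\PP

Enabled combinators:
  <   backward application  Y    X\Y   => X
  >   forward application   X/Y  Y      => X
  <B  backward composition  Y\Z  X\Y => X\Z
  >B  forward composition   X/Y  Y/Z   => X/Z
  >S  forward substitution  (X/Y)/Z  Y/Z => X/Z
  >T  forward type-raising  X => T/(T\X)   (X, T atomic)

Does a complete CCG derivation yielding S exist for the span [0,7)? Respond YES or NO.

NO

PP (NP\N)/NP NP N (PP/(PP\NP))\N PP\NP ((NP\PP)\(NP\N))\PP
CKY chart[0,7] = {N/(N\NP), NP, NP/(NP\NP), PP/(PP\NP), S/(S\NP)}; S ∉ chart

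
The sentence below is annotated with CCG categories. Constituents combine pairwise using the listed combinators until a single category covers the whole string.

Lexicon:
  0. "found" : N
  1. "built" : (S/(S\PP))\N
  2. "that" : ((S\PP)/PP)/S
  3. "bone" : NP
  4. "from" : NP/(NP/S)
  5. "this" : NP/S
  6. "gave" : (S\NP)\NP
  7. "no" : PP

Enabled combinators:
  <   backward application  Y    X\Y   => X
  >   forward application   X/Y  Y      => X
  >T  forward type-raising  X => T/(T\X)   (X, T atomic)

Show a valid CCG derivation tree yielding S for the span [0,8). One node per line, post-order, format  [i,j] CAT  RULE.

[0,1] N  lex  "found"
[1,2] (S/(S\PP))\N  lex  "built"
[0,2] S/(S\PP)  <  k=1
[2,3] ((S\PP)/PP)/S  lex  "that"
[3,4] NP  lex  "bone"
[4,5] NP/(NP/S)  lex  "from"
[5,6] NP/S  lex  "this"
[4,6] NP  >  k=5
[6,7] (S\NP)\NP  lex  "gave"
[4,7] S\NP  <  k=6
[3,7] S  <  k=4
[2,7] (S\PP)/PP  >  k=3
[7,8] PP  lex  "no"
[2,8] S\PP  >  k=7
[0,8] S  >  k=2

[0,8] S   >
  [0,2] S/(S\PP)   <
    [0,1] "found" : N
    [1,2] "built" : (S/(S\PP))\N
  [2,8] S\PP   >
    [2,7] (S\PP)/PP   >
      [2,3] "that" : ((S\PP)/PP)/S
      [3,7] S   <
        [3,4] "bone" : NP
        [4,7] S\NP   <
          [4,6] NP   >
            [4,5] "from" : NP/(NP/S)
            [5,6] "this" : NP/S
          [6,7] "gave" : (S\NP)\NP
    [7,8] "no" : PP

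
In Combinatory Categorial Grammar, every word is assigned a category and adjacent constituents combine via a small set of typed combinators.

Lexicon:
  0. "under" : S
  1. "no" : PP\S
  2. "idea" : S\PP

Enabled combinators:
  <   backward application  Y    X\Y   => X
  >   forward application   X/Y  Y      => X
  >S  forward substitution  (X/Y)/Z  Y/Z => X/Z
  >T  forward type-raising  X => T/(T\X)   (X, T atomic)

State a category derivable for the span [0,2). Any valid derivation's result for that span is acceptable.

PP

[0,3] S   <
  [0,2] PP   <
    [0,1] "under" : S
    [1,2] "no" : PP\S
  [2,3] "idea" : S\PP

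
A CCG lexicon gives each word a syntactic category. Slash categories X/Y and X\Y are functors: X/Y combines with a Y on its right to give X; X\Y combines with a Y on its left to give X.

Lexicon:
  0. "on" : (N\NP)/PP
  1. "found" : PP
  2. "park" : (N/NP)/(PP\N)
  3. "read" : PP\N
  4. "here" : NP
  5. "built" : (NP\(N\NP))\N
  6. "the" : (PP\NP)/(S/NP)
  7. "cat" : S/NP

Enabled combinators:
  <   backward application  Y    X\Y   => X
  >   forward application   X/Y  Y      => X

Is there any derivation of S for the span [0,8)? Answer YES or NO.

(N\NP)/PP PP (N/NP)/(PP\N) PP\N NP (NP\(N\NP))\N (PP\NP)/(S/NP) S/NP
CKY chart[0,8] = {PP}; S ∉ chart

NO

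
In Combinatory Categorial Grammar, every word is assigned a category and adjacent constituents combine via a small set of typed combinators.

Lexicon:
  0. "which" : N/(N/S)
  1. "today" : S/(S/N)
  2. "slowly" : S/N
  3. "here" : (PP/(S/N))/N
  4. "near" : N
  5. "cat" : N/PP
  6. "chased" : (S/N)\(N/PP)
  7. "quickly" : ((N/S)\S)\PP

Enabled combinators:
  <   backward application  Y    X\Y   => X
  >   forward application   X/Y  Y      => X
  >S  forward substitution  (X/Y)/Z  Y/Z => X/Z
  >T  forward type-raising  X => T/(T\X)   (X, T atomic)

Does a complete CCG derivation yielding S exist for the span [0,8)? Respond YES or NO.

NO

N/(N/S) S/(S/N) S/N (PP/(S/N))/N N N/PP (S/N)\(N/PP) ((N/S)\S)\PP
CKY chart[0,8] = {N, N/(N\N), NP/(NP\N), PP/(PP\N), S/(S\N)}; S ∉ chart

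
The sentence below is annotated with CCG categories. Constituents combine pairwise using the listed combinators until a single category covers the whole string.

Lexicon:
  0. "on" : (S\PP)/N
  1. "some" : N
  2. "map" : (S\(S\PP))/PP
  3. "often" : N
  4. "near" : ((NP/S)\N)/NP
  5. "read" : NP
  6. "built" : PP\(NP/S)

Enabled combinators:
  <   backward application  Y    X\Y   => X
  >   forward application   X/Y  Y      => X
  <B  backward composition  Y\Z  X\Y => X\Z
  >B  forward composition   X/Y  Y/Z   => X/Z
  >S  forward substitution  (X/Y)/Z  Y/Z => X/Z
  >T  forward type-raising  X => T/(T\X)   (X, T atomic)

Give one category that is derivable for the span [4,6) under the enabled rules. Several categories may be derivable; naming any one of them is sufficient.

(NP/S)\N

[0,7] S   <
  [0,2] S\PP   >
    [0,1] "on" : (S\PP)/N
    [1,2] "some" : N
  [2,7] S\(S\PP)   >
    [2,3] "map" : (S\(S\PP))/PP
    [3,7] PP   >
      [3,4] PP/(PP\N)   >T
        [3,4] "often" : N
      [4,7] PP\N   <B
        [4,6] (NP/S)\N   >
          [4,5] "near" : ((NP/S)\N)/NP
          [5,6] "read" : NP
        [6,7] "built" : PP\(NP/S)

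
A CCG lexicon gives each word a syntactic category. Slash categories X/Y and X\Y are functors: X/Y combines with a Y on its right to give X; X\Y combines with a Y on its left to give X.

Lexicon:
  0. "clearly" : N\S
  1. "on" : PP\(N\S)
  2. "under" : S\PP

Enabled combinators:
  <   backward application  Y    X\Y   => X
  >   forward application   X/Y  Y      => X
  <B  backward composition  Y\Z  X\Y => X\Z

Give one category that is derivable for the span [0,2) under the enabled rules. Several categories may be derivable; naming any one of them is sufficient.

PP

[0,3] S   <
  [0,2] PP   <
    [0,1] "clearly" : N\S
    [1,2] "on" : PP\(N\S)
  [2,3] "under" : S\PP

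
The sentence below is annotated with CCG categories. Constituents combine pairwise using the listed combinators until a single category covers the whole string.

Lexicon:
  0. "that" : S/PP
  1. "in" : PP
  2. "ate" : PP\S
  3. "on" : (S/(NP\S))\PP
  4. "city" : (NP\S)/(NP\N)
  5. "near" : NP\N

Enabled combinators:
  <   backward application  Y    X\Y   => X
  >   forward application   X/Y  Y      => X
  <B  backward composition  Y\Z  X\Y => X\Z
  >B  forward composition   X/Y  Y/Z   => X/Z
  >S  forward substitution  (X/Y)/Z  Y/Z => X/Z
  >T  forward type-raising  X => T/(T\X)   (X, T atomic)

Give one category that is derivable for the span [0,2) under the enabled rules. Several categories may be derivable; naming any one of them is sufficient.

[0,6] S   >
  [0,4] S/(NP\S)   <
    [0,3] PP   <
      [0,2] S   >
        [0,1] "that" : S/PP
        [1,2] "in" : PP
      [2,3] "ate" : PP\S
    [3,4] "on" : (S/(NP\S))\PP
  [4,6] NP\S   >
    [4,5] "city" : (NP\S)/(NP\N)
    [5,6] "near" : NP\N

S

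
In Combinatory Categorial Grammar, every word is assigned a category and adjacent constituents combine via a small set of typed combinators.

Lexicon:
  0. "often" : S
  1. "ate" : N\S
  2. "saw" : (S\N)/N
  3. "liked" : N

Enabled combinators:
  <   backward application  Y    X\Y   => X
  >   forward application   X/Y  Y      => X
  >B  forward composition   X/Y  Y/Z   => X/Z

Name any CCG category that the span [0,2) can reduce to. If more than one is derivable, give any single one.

N

[0,4] S   <
  [0,2] N   <
    [0,1] "often" : S
    [1,2] "ate" : N\S
  [2,4] S\N   >
    [2,3] "saw" : (S\N)/N
    [3,4] "liked" : N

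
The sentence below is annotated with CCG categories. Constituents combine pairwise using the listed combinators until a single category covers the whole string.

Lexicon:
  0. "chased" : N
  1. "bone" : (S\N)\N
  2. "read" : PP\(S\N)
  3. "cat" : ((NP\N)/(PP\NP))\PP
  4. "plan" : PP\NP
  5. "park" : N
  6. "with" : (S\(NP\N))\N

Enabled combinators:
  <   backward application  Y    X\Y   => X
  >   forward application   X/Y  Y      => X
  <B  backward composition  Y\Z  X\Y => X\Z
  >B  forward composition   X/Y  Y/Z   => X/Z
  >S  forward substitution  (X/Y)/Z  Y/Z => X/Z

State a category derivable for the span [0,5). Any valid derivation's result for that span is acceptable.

NP\N

[0,7] S   <
  [0,5] NP\N   >
    [0,4] (NP\N)/(PP\NP)   <
      [0,3] PP   <
        [0,1] "chased" : N
        [1,3] PP\N   <B
          [1,2] "bone" : (S\N)\N
          [2,3] "read" : PP\(S\N)
      [3,4] "cat" : ((NP\N)/(PP\NP))\PP
    [4,5] "plan" : PP\NP
  [5,7] S\(NP\N)   <
    [5,6] "park" : N
    [6,7] "with" : (S\(NP\N))\N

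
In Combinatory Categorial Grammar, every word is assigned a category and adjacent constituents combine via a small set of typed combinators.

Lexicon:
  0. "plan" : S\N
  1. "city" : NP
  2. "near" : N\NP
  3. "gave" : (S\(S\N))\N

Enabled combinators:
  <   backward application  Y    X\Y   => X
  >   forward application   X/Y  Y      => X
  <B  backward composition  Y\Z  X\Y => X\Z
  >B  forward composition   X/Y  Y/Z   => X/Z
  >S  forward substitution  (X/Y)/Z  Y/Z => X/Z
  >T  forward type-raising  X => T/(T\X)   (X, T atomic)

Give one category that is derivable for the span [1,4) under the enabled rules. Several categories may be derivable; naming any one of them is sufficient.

[0,4] S   <
  [0,1] "plan" : S\N
  [1,4] S\(S\N)   <
    [1,3] N   <
      [1,2] "city" : NP
      [2,3] "near" : N\NP
    [3,4] "gave" : (S\(S\N))\N

S\(S\N)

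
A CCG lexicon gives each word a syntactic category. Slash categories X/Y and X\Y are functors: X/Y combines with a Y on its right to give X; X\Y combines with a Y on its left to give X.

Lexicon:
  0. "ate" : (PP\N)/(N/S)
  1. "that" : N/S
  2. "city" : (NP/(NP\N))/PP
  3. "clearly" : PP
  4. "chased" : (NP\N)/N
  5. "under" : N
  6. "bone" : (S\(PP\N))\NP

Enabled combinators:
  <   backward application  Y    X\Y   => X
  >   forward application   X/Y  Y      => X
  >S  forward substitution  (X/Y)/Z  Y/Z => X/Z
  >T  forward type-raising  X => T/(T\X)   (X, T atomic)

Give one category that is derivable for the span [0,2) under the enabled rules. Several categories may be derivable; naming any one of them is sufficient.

[0,7] S   <
  [0,2] PP\N   >
    [0,1] "ate" : (PP\N)/(N/S)
    [1,2] "that" : N/S
  [2,7] S\(PP\N)   <
    [2,6] NP   >
      [2,4] NP/(NP\N)   >
        [2,3] "city" : (NP/(NP\N))/PP
        [3,4] "clearly" : PP
      [4,6] NP\N   >
        [4,5] "chased" : (NP\N)/N
        [5,6] "under" : N
    [6,7] "bone" : (S\(PP\N))\NP

PP\N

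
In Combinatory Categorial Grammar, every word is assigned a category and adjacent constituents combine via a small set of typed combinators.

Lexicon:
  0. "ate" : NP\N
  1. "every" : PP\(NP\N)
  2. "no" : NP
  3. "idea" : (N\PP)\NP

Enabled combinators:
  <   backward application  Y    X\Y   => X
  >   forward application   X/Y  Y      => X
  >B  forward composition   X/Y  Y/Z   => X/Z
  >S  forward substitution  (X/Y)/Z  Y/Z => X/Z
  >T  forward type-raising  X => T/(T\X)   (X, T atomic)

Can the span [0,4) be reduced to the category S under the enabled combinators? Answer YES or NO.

NO

NP\N PP\(NP\N) NP (N\PP)\NP
CKY chart[0,4] = {N, N/(N\N), NP/(NP\N), PP/(PP\N), S/(S\N)}; S ∉ chart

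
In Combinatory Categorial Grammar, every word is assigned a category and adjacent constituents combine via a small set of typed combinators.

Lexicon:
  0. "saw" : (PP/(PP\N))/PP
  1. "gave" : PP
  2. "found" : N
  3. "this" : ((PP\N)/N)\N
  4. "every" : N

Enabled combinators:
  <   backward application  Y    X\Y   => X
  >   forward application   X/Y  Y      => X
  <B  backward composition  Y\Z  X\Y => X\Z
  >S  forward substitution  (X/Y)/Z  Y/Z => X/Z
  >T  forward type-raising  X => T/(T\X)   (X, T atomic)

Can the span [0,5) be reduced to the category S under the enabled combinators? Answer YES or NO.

NO

(PP/(PP\N))/PP PP N ((PP\N)/N)\N N
CKY chart[0,5] = {N/(N\PP), NP/(NP\PP), PP, PP/(PP\PP), S/(S\PP)}; S ∉ chart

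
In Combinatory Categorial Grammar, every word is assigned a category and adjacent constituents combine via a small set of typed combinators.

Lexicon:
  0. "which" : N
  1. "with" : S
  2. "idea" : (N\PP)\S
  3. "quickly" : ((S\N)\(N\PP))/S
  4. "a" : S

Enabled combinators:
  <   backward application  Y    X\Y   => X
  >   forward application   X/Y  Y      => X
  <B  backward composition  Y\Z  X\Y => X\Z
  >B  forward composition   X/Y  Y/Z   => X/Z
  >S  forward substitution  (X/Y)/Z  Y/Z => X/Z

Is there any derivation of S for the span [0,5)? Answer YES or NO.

[0,5] S   <
  [0,1] "which" : N
  [1,5] S\N   <
    [1,3] N\PP   <
      [1,2] "with" : S
      [2,3] "idea" : (N\PP)\S
    [3,5] (S\N)\(N\PP)   >
      [3,4] "quickly" : ((S\N)\(N\PP))/S
      [4,5] "a" : S

YES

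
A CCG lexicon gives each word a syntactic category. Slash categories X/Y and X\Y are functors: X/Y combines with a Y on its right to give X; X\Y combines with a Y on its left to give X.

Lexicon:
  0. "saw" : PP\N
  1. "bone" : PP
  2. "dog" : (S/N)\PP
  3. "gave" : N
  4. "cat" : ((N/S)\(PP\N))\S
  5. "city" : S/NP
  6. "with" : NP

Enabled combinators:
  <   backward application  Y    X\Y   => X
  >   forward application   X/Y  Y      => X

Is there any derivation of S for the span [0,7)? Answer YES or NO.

PP\N PP (S/N)\PP N ((N/S)\(PP\N))\S S/NP NP
CKY chart[0,7] = {N}; S ∉ chart

NO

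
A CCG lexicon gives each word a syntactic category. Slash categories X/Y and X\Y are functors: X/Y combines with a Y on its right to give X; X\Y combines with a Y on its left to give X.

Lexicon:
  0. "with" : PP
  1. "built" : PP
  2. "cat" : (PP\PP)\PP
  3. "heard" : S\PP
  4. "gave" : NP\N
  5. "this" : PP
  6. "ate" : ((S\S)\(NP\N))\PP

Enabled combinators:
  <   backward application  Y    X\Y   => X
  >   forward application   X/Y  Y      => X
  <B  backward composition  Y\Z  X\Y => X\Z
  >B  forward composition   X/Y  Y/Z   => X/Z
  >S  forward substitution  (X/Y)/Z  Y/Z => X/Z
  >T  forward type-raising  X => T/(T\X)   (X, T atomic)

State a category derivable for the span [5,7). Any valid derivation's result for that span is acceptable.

(S\S)\(NP\N)

[0,7] S   <
  [0,1] "with" : PP
  [1,7] S\PP   <B
    [1,4] S\PP   <B
      [1,3] PP\PP   <
        [1,2] "built" : PP
        [2,3] "cat" : (PP\PP)\PP
      [3,4] "heard" : S\PP
    [4,7] S\S   <
      [4,5] "gave" : NP\N
      [5,7] (S\S)\(NP\N)   <
        [5,6] "this" : PP
        [6,7] "ate" : ((S\S)\(NP\N))\PP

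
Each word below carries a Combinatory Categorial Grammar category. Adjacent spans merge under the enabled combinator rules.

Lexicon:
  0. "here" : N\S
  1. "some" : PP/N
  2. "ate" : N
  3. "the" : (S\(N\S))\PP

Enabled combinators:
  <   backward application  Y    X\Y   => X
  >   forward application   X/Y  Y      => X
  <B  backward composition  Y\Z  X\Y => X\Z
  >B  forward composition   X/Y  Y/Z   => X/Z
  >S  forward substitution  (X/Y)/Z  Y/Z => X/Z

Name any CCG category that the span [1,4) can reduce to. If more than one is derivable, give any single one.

[0,4] S   <
  [0,1] "here" : N\S
  [1,4] S\(N\S)   <
    [1,3] PP   >
      [1,2] "some" : PP/N
      [2,3] "ate" : N
    [3,4] "the" : (S\(N\S))\PP

S\(N\S)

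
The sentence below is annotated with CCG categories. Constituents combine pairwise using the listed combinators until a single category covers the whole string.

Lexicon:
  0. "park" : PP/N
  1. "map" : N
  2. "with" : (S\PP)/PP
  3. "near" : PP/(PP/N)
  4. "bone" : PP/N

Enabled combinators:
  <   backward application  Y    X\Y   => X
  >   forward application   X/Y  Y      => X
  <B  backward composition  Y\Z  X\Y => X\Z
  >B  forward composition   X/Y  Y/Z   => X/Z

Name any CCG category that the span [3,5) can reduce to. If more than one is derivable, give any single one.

[0,5] S   <
  [0,2] PP   >
    [0,1] "park" : PP/N
    [1,2] "map" : N
  [2,5] S\PP   >
    [2,3] "with" : (S\PP)/PP
    [3,5] PP   >
      [3,4] "near" : PP/(PP/N)
      [4,5] "bone" : PP/N

PP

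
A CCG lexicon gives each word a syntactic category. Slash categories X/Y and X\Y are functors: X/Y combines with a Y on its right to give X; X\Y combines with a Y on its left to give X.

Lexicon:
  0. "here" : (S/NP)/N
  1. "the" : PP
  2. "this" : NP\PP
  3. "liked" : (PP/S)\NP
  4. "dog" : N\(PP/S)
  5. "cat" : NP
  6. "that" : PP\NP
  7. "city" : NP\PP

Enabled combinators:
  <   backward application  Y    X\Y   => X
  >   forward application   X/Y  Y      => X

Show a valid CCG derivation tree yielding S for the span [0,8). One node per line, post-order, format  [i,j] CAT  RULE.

[0,8] S   >
  [0,5] S/NP   >
    [0,1] "here" : (S/NP)/N
    [1,5] N   <
      [1,4] PP/S   <
        [1,3] NP   <
          [1,2] "the" : PP
          [2,3] "this" : NP\PP
        [3,4] "liked" : (PP/S)\NP
      [4,5] "dog" : N\(PP/S)
  [5,8] NP   <
    [5,7] PP   <
      [5,6] "cat" : NP
      [6,7] "that" : PP\NP
    [7,8] "city" : NP\PP

[0,1] (S/NP)/N  lex  "here"
[1,2] PP  lex  "the"
[2,3] NP\PP  lex  "this"
[1,3] NP  <  k=2
[3,4] (PP/S)\NP  lex  "liked"
[1,4] PP/S  <  k=3
[4,5] N\(PP/S)  lex  "dog"
[1,5] N  <  k=4
[0,5] S/NP  >  k=1
[5,6] NP  lex  "cat"
[6,7] PP\NP  lex  "that"
[5,7] PP  <  k=6
[7,8] NP\PP  lex  "city"
[5,8] NP  <  k=7
[0,8] S  >  k=5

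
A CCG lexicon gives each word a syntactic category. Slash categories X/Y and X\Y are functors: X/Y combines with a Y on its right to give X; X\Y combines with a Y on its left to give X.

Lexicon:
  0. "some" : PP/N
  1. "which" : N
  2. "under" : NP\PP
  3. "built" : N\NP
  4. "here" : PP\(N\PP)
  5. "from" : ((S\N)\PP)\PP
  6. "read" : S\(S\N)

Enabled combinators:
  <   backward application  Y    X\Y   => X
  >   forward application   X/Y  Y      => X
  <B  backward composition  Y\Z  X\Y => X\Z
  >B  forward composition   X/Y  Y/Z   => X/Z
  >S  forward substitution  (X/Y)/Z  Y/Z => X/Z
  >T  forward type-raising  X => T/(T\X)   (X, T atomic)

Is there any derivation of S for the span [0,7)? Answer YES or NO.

YES

[0,7] S   <
  [0,6] S\N   <
    [0,2] PP   >
      [0,1] "some" : PP/N
      [1,2] "which" : N
    [2,6] (S\N)\PP   <
      [2,5] PP   <
        [2,4] N\PP   <B
          [2,3] "under" : NP\PP
          [3,4] "built" : N\NP
        [4,5] "here" : PP\(N\PP)
      [5,6] "from" : ((S\N)\PP)\PP
  [6,7] "read" : S\(S\N)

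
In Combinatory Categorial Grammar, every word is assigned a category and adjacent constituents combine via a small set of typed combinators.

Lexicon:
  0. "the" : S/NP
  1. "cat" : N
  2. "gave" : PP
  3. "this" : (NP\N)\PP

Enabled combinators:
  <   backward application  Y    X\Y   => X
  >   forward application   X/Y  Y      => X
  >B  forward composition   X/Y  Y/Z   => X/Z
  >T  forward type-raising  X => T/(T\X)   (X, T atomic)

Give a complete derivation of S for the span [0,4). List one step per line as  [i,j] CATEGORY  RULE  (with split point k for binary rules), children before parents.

[0,4] S   >
  [0,1] "the" : S/NP
  [1,4] NP   <
    [1,2] "cat" : N
    [2,4] NP\N   <
      [2,3] "gave" : PP
      [3,4] "this" : (NP\N)\PP

[0,1] S/NP  lex  "the"
[1,2] N  lex  "cat"
[2,3] PP  lex  "gave"
[3,4] (NP\N)\PP  lex  "this"
[2,4] NP\N  <  k=3
[1,4] NP  <  k=2
[0,4] S  >  k=1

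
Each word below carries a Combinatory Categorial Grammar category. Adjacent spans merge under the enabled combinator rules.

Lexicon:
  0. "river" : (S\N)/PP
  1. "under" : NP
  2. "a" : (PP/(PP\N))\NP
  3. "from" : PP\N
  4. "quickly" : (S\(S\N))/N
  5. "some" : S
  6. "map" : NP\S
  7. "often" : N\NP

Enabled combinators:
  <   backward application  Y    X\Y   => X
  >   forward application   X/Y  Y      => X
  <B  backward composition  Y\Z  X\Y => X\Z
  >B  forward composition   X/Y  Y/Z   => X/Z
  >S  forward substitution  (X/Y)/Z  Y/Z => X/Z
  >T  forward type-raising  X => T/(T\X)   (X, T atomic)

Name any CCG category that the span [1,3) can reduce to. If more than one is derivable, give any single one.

[0,8] S   <
  [0,4] S\N   >
    [0,1] "river" : (S\N)/PP
    [1,4] PP   >
      [1,3] PP/(PP\N)   <
        [1,2] "under" : NP
        [2,3] "a" : (PP/(PP\N))\NP
      [3,4] "from" : PP\N
  [4,8] S\(S\N)   >
    [4,5] "quickly" : (S\(S\N))/N
    [5,8] N   >
      [5,6] N/(N\S)   >T
        [5,6] "some" : S
      [6,8] N\S   <B
        [6,7] "map" : NP\S
        [7,8] "often" : N\NP

PP/(PP\N)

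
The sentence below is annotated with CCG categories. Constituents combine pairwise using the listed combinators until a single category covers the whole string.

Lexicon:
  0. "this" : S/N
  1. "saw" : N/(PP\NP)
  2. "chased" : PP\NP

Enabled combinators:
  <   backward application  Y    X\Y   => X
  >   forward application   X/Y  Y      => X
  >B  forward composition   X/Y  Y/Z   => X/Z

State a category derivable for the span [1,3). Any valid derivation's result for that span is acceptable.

N

[0,3] S   >
  [0,1] "this" : S/N
  [1,3] N   >
    [1,2] "saw" : N/(PP\NP)
    [2,3] "chased" : PP\NP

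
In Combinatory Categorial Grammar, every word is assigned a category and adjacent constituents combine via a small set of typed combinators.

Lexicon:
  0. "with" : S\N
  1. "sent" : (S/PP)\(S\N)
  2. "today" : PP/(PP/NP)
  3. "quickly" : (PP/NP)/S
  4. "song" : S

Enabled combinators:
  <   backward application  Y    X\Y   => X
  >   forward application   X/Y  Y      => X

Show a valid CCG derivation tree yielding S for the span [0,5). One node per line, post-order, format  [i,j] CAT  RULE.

[0,1] S\N  lex  "with"
[1,2] (S/PP)\(S\N)  lex  "sent"
[0,2] S/PP  <  k=1
[2,3] PP/(PP/NP)  lex  "today"
[3,4] (PP/NP)/S  lex  "quickly"
[4,5] S  lex  "song"
[3,5] PP/NP  >  k=4
[2,5] PP  >  k=3
[0,5] S  >  k=2

[0,5] S   >
  [0,2] S/PP   <
    [0,1] "with" : S\N
    [1,2] "sent" : (S/PP)\(S\N)
  [2,5] PP   >
    [2,3] "today" : PP/(PP/NP)
    [3,5] PP/NP   >
      [3,4] "quickly" : (PP/NP)/S
      [4,5] "song" : S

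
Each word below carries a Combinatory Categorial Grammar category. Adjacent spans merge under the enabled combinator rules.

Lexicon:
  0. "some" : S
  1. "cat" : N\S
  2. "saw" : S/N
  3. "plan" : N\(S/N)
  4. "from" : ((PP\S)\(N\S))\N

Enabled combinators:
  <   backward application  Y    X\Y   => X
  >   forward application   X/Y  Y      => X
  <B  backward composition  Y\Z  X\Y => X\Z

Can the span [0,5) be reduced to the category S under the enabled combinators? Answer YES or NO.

NO

S N\S S/N N\(S/N) ((PP\S)\(N\S))\N
CKY chart[0,5] = {PP}; S ∉ chart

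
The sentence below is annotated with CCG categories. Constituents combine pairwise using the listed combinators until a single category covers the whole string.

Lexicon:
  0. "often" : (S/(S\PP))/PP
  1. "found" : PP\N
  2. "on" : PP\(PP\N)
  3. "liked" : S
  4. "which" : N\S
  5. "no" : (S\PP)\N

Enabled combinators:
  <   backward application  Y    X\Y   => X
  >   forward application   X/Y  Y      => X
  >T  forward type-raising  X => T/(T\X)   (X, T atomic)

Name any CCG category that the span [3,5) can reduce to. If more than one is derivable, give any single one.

[0,6] S   >
  [0,3] S/(S\PP)   >
    [0,1] "often" : (S/(S\PP))/PP
    [1,3] PP   <
      [1,2] "found" : PP\N
      [2,3] "on" : PP\(PP\N)
  [3,6] S\PP   <
    [3,5] N   <
      [3,4] "liked" : S
      [4,5] "which" : N\S
    [5,6] "no" : (S\PP)\N

N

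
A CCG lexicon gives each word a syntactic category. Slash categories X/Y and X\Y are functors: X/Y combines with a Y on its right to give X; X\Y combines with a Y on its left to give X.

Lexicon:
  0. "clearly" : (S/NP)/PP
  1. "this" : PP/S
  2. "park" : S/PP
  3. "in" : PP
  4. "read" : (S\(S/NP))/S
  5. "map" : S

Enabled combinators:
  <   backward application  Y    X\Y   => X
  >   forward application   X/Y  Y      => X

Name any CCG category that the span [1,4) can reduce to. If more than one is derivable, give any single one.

[0,6] S   <
  [0,4] S/NP   >
    [0,1] "clearly" : (S/NP)/PP
    [1,4] PP   >
      [1,2] "this" : PP/S
      [2,4] S   >
        [2,3] "park" : S/PP
        [3,4] "in" : PP
  [4,6] S\(S/NP)   >
    [4,5] "read" : (S\(S/NP))/S
    [5,6] "map" : S

PP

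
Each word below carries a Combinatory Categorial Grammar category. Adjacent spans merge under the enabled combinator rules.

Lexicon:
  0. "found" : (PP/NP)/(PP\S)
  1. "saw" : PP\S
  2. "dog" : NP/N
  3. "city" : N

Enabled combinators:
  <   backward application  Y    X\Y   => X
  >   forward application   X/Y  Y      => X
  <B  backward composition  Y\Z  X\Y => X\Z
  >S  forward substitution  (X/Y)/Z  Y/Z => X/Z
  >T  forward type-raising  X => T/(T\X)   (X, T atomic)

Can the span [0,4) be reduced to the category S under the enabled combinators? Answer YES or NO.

(PP/NP)/(PP\S) PP\S NP/N N
CKY chart[0,4] = {N/(N\PP), NP/(NP\PP), PP, PP/(PP\PP), S/(S\PP)}; S ∉ chart

NO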